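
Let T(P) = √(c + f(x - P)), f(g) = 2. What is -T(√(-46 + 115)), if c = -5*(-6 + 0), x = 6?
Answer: -4*√2 ≈ -5.6569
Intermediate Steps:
c = 30 (c = -5*(-6) = 30)
T(P) = 4*√2 (T(P) = √(30 + 2) = √32 = 4*√2)
-T(√(-46 + 115)) = -4*√2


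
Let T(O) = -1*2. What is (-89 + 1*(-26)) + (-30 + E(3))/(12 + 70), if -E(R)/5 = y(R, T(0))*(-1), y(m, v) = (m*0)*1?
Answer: -4730/41 ≈ -115.37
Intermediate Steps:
T(O) = -2
y(m, v) = 0 (y(m, v) = 0*1 = 0)
E(R) = 0 (E(R) = -0*(-1) = -5*0 = 0)
(-89 + 1*(-26)) + (-30 + E(3))/(12 + 70) = (-89 + 1*(-26)) + (-30 + 0)/(12 + 70) = (-89 - 26) - 30/82 = -115 - 30*1/82 = -115 - 15/41 = -4730/41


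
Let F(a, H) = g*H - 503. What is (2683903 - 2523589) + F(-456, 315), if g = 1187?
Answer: 533716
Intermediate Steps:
F(a, H) = -503 + 1187*H (F(a, H) = 1187*H - 503 = -503 + 1187*H)
(2683903 - 2523589) + F(-456, 315) = (2683903 - 2523589) + (-503 + 1187*315) = 160314 + (-503 + 373905) = 160314 + 373402 = 533716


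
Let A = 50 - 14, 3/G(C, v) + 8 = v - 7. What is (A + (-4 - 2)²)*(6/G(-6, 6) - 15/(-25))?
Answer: -6264/5 ≈ -1252.8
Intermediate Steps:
G(C, v) = 3/(-15 + v) (G(C, v) = 3/(-8 + (v - 7)) = 3/(-8 + (-7 + v)) = 3/(-15 + v))
A = 36
(A + (-4 - 2)²)*(6/G(-6, 6) - 15/(-25)) = (36 + (-4 - 2)²)*(6/((3/(-15 + 6))) - 15/(-25)) = (36 + (-6)²)*(6/((3/(-9))) - 15*(-1/25)) = (36 + 36)*(6/((3*(-⅑))) + ⅗) = 72*(6/(-⅓) + ⅗) = 72*(6*(-3) + ⅗) = 72*(-18 + ⅗) = 72*(-87/5) = -6264/5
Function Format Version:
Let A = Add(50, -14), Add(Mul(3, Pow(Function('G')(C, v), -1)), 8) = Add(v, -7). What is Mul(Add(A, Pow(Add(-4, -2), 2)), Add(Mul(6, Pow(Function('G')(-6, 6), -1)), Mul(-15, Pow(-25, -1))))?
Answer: Rational(-6264, 5) ≈ -1252.8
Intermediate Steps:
Function('G')(C, v) = Mul(3, Pow(Add(-15, v), -1)) (Function('G')(C, v) = Mul(3, Pow(Add(-8, Add(v, -7)), -1)) = Mul(3, Pow(Add(-8, Add(-7, v)), -1)) = Mul(3, Pow(Add(-15, v), -1)))
A = 36
Mul(Add(A, Pow(Add(-4, -2), 2)), Add(Mul(6, Pow(Function('G')(-6, 6), -1)), Mul(-15, Pow(-25, -1)))) = Mul(Add(36, Pow(Add(-4, -2), 2)), Add(Mul(6, Pow(Mul(3, Pow(Add(-15, 6), -1)), -1)), Mul(-15, Pow(-25, -1)))) = Mul(Add(36, Pow(-6, 2)), Add(Mul(6, Pow(Mul(3, Pow(-9, -1)), -1)), Mul(-15, Rational(-1, 25)))) = Mul(Add(36, 36), Add(Mul(6, Pow(Mul(3, Rational(-1, 9)), -1)), Rational(3, 5))) = Mul(72, Add(Mul(6, Pow(Rational(-1, 3), -1)), Rational(3, 5))) = Mul(72, Add(Mul(6, -3), Rational(3, 5))) = Mul(72, Add(-18, Rational(3, 5))) = Mul(72, Rational(-87, 5)) = Rational(-6264, 5)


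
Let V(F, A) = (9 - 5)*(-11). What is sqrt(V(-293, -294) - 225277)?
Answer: I*sqrt(225321) ≈ 474.68*I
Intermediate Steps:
V(F, A) = -44 (V(F, A) = 4*(-11) = -44)
sqrt(V(-293, -294) - 225277) = sqrt(-44 - 225277) = sqrt(-225321) = I*sqrt(225321)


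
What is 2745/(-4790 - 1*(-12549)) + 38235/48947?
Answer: 431024880/379779773 ≈ 1.1349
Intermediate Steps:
2745/(-4790 - 1*(-12549)) + 38235/48947 = 2745/(-4790 + 12549) + 38235*(1/48947) = 2745/7759 + 38235/48947 = 431024880/379779773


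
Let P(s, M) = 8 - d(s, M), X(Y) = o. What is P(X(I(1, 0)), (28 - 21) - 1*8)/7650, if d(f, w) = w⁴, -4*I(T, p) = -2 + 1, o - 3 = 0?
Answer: 7/7650 ≈ 0.00091503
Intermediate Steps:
o = 3 (o = 3 + 0 = 3)
I(T, p) = ¼ (I(T, p) = -(-2 + 1)/4 = -¼*(-1) = ¼)
X(Y) = 3
P(s, M) = 8 - M⁴
P(X(I(1, 0)), (28 - 21) - 1*8)/7650 = (8 - ((28 - 21) - 1*8)⁴)/7650 = (8 - (7 - 8)⁴)*(1/7650) = (8 - 1*(-1)⁴)*(1/7650) = (8 - 1*1)*(1/7650) = (8 - 1)*(1/7650) = 7*(1/7650) = 7/7650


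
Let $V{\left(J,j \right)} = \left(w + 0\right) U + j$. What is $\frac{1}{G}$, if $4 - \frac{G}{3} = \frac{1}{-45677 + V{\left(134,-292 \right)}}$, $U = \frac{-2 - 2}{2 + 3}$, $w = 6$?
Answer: $\frac{76623}{919481} \approx 0.083333$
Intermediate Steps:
$U = - \frac{4}{5} \approx -0.8$
$V{\left(J,j \right)} = - \frac{24}{5} + j$ ($V{\left(J,j \right)} = \left(6 + 0\right) \left(- \frac{4}{5}\right) + j = 6 \left(- \frac{4}{5}\right) + j = - \frac{24}{5} + j$)
$G = \frac{919481}{76623}$ ($G = 12 - \frac{3}{-45677 - \frac{1484}{5}} = 12 - \frac{3}{- \frac{229869}{5}} = 12 - - \frac{5}{76623} = 12 + \frac{5}{76623} = \frac{919481}{76623} \approx 12.0$)
$\frac{1}{G} = \frac{1}{\frac{919481}{76623}} = \frac{76623}{919481}$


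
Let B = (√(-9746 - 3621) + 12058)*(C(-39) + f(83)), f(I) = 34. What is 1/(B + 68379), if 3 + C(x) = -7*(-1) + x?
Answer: 56321/3172068408 + I*√13367/3172068408 ≈ 1.7755e-5 + 3.6448e-8*I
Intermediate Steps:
C(x) = 4 + x (C(x) = -3 + (-7*(-1) + x) = -3 + (7 + x) = 4 + x)
B = -12058 - I*√13367 (B = (√(-9746 - 3621) + 12058)*((4 - 39) + 34) = (√(-13367) + 12058)*(-35 + 34) = (I*√13367 + 12058)*(-1) = (12058 + I*√13367)*(-1) = -12058 - I*√13367 ≈ -12058.0 - 115.62*I)
1/(B + 68379) = 1/((-12058 - I*√13367) + 68379) = 1/(56321 - I*√13367)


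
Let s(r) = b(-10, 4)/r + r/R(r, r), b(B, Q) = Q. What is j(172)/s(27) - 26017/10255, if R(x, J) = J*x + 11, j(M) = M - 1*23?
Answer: 4347623341/5404385 ≈ 804.46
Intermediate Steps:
j(M) = -23 + M (j(M) = M - 23 = -23 + M)
R(x, J) = 11 + J*x
s(r) = 4/r + r/(11 + r²) (s(r) = 4/r + r/(11 + r*r) = 4/r + r/(11 + r²))
j(172)/s(27) - 26017/10255 = (-23 + 172)/(((44 + 5*27²)/(27*(11 + 27²)))) - 26017/10255 = 149/(((44 + 5*729)/(27*(11 + 729)))) - 26017*1/10255 = 149/(((1/27)*(44 + 3645)/740)) - 26017/10255 = 149/(((1/27)*(1/740)*3689)) - 26017/10255 = 149/(3689/19980) - 26017/10255 = 149*(19980/3689) - 26017/10255 = 2977020/3689 - 26017/10255 = 4347623341/5404385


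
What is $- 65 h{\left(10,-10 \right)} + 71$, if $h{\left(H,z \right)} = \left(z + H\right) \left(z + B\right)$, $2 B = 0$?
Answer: $71$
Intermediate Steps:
$B = 0$ ($B = \frac{1}{2} \cdot 0 = 0$)
$h{\left(H,z \right)} = z \left(H + z\right)$ ($h{\left(H,z \right)} = \left(z + H\right) \left(z + 0\right) = \left(H + z\right) z = z \left(H + z\right)$)
$- 65 h{\left(10,-10 \right)} + 71 = - 65 \left(- 10 \left(10 - 10\right)\right) + 71 = - 65 \left(\left(-10\right) 0\right) + 71 = \left(-65\right) 0 + 71 = 0 + 71 = 71$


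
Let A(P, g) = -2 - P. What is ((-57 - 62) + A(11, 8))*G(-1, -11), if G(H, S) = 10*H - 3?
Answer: 1716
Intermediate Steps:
G(H, S) = -3 + 10*H
((-57 - 62) + A(11, 8))*G(-1, -11) = ((-57 - 62) + (-2 - 1*11))*(-3 + 10*(-1)) = (-119 + (-2 - 11))*(-3 - 10) = (-119 - 13)*(-13) = -132*(-13) = 1716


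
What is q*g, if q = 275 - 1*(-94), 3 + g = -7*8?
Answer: -21771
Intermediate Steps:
g = -59 (g = -3 - 7*8 = -3 - 56 = -59)
q = 369 (q = 275 + 94 = 369)
q*g = 369*(-59) = -21771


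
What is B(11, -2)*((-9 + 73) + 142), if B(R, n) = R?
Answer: 2266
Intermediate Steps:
B(11, -2)*((-9 + 73) + 142) = 11*((-9 + 73) + 142) = 11*(64 + 142) = 11*206 = 2266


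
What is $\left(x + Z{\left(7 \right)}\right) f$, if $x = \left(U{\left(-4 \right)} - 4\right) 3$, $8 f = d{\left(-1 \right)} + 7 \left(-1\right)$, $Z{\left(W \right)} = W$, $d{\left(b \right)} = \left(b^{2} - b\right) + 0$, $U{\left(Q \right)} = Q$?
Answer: $\frac{85}{8} \approx 10.625$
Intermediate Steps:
$d{\left(b \right)} = b^{2} - b$
$f = - \frac{5}{8}$ ($f = \frac{- (-1 - 1) + 7 \left(-1\right)}{8} = \frac{\left(-1\right) \left(-2\right) - 7}{8} = \frac{2 - 7}{8} = \frac{1}{8} \left(-5\right) = - \frac{5}{8} \approx -0.625$)
$x = -24$ ($x = \left(-4 - 4\right) 3 = \left(-8\right) 3 = -24$)
$\left(x + Z{\left(7 \right)}\right) f = \left(-24 + 7\right) \left(- \frac{5}{8}\right) = \left(-17\right) \left(- \frac{5}{8}\right) = \frac{85}{8}$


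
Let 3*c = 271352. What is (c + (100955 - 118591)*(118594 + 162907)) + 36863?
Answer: -14893272967/3 ≈ -4.9644e+9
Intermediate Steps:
c = 271352/3 (c = (⅓)*271352 = 271352/3 ≈ 90451.)
(c + (100955 - 118591)*(118594 + 162907)) + 36863 = (271352/3 + (100955 - 118591)*(118594 + 162907)) + 36863 = (271352/3 - 17636*281501) + 36863 = (271352/3 - 4964551636) + 36863 = -14893383556/3 + 36863 = -14893272967/3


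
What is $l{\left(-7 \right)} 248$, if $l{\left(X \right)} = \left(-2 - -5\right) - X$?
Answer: $2480$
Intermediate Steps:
$l{\left(X \right)} = 3 - X$ ($l{\left(X \right)} = \left(-2 + 5\right) - X = 3 - X$)
$l{\left(-7 \right)} 248 = \left(3 - -7\right) 248 = \left(3 + 7\right) 248 = 10 \cdot 248 = 2480$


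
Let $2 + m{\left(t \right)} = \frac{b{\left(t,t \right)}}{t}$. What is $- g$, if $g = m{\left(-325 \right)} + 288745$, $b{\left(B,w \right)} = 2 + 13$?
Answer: $- \frac{18768292}{65} \approx -2.8874 \cdot 10^{5}$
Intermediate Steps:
$b{\left(B,w \right)} = 15$
$m{\left(t \right)} = -2 + \frac{15}{t}$
$g = \frac{18768292}{65}$ ($g = \left(-2 + \frac{15}{-325}\right) + 288745 = \left(-2 + 15 \left(- \frac{1}{325}\right)\right) + 288745 = \left(-2 - \frac{3}{65}\right) + 288745 = - \frac{133}{65} + 288745 = \frac{18768292}{65} \approx 2.8874 \cdot 10^{5}$)
$- g = \left(-1\right) \frac{18768292}{65} = - \frac{18768292}{65}$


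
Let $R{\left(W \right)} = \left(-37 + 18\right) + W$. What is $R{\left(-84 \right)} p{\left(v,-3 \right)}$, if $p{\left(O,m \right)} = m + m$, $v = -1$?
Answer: $618$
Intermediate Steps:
$p{\left(O,m \right)} = 2 m$
$R{\left(W \right)} = -19 + W$
$R{\left(-84 \right)} p{\left(v,-3 \right)} = \left(-19 - 84\right) 2 \left(-3\right) = \left(-103\right) \left(-6\right) = 618$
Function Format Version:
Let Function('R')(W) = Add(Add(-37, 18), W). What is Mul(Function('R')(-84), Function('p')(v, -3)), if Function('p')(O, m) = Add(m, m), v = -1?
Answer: 618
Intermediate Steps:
Function('p')(O, m) = Mul(2, m)
Function('R')(W) = Add(-19, W)
Mul(Function('R')(-84), Function('p')(v, -3)) = Mul(Add(-19, -84), Mul(2, -3)) = Mul(-103, -6) = 618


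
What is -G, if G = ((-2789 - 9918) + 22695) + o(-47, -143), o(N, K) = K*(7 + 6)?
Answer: -8129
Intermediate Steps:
o(N, K) = 13*K (o(N, K) = K*13 = 13*K)
G = 8129 (G = ((-2789 - 9918) + 22695) + 13*(-143) = (-12707 + 22695) - 1859 = 9988 - 1859 = 8129)
-G = -1*8129 = -8129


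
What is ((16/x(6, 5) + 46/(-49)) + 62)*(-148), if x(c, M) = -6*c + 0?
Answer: -3956336/441 ≈ -8971.3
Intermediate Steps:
x(c, M) = -6*c
((16/x(6, 5) + 46/(-49)) + 62)*(-148) = ((16/((-6*6)) + 46/(-49)) + 62)*(-148) = ((16/(-36) + 46*(-1/49)) + 62)*(-148) = ((16*(-1/36) - 46/49) + 62)*(-148) = ((-4/9 - 46/49) + 62)*(-148) = (-610/441 + 62)*(-148) = (26732/441)*(-148) = -3956336/441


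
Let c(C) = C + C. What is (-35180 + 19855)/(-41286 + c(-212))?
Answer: 3065/8342 ≈ 0.36742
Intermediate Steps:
c(C) = 2*C
(-35180 + 19855)/(-41286 + c(-212)) = (-35180 + 19855)/(-41286 + 2*(-212)) = -15325/(-41286 - 424) = -15325/(-41710) = -15325*(-1/41710) = 3065/8342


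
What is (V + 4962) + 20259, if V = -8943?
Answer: 16278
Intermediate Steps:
(V + 4962) + 20259 = (-8943 + 4962) + 20259 = -3981 + 20259 = 16278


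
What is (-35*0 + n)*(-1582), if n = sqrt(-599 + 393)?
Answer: -1582*I*sqrt(206) ≈ -22706.0*I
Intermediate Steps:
n = I*sqrt(206) (n = sqrt(-206) = I*sqrt(206) ≈ 14.353*I)
(-35*0 + n)*(-1582) = (-35*0 + I*sqrt(206))*(-1582) = (0 + I*sqrt(206))*(-1582) = (I*sqrt(206))*(-1582) = -1582*I*sqrt(206)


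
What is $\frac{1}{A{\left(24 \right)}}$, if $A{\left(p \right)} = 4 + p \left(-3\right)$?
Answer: $- \frac{1}{68} \approx -0.014706$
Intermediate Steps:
$A{\left(p \right)} = 4 - 3 p$
$\frac{1}{A{\left(24 \right)}} = \frac{1}{4 - 72} = \frac{1}{-68} = - \frac{1}{68}$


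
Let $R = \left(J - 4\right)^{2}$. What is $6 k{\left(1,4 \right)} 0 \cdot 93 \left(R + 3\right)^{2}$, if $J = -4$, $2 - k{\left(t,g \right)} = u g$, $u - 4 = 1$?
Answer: $0$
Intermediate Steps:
$u = 5$ ($u = 4 + 1 = 5$)
$k{\left(t,g \right)} = 2 - 5 g$
$R = 64$ ($R = \left(-4 - 4\right)^{2} = \left(-8\right)^{2} = 64$)
$6 k{\left(1,4 \right)} 0 \cdot 93 \left(R + 3\right)^{2} = 6 \left(2 - 20\right) 0 \cdot 93 \left(64 + 3\right)^{2} = 6 \left(2 - 20\right) 0 \cdot 93 \cdot 67^{2} = 6 \left(-18\right) 0 \cdot 93 \cdot 4489 = \left(-108\right) 0 \cdot 93 \cdot 4489 = 0 \cdot 93 \cdot 4489 = 0 \cdot 4489 = 0$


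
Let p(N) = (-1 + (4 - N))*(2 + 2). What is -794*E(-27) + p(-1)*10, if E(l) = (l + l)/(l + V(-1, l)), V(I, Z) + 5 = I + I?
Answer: -18718/17 ≈ -1101.1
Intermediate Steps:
V(I, Z) = -5 + 2*I (V(I, Z) = -5 + (I + I) = -5 + 2*I)
p(N) = 12 - 4*N (p(N) = (3 - N)*4 = 12 - 4*N)
E(l) = 2*l/(-7 + l) (E(l) = (l + l)/(l + (-5 + 2*(-1))) = (2*l)/(l + (-5 - 2)) = (2*l)/(l - 7) = (2*l)/(-7 + l) = 2*l/(-7 + l))
-794*E(-27) + p(-1)*10 = -1588*(-27)/(-7 - 27) + (12 - 4*(-1))*10 = -1588*(-27)/(-34) + (12 + 4)*10 = -1588*(-27)*(-1)/34 + 16*10 = -794*27/17 + 160 = -21438/17 + 160 = -18718/17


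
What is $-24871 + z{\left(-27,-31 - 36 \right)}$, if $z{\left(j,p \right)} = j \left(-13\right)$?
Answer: $-24520$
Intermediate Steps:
$z{\left(j,p \right)} = - 13 j$
$-24871 + z{\left(-27,-31 - 36 \right)} = -24871 - -351 = -24871 + 351 = -24520$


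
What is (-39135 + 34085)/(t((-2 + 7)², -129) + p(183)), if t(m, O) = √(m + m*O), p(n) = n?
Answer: -924150/36689 + 202000*I*√2/36689 ≈ -25.189 + 7.7863*I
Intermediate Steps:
t(m, O) = √(m + O*m)
(-39135 + 34085)/(t((-2 + 7)², -129) + p(183)) = (-39135 + 34085)/(√((-2 + 7)²*(1 - 129)) + 183) = -5050/(√(5²*(-128)) + 183) = -5050/(√(25*(-128)) + 183) = -5050/(√(-3200) + 183) = -5050/(40*I*√2 + 183) = -5050/(183 + 40*I*√2)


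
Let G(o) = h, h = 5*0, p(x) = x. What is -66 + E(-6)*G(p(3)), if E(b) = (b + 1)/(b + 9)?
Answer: -66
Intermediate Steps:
h = 0
E(b) = (1 + b)/(9 + b)
G(o) = 0
-66 + E(-6)*G(p(3)) = -66 + ((1 - 6)/(9 - 6))*0 = -66 + (-5/3)*0 = -66 + ((⅓)*(-5))*0 = -66 - 5/3*0 = -66 + 0 = -66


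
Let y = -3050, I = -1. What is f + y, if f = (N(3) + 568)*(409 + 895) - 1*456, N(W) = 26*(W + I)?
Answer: 804974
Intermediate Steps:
N(W) = -26 + 26*W (N(W) = 26*(W - 1) = 26*(-1 + W) = -26 + 26*W)
f = 808024 (f = ((-26 + 26*3) + 568)*(409 + 895) - 1*456 = ((-26 + 78) + 568)*1304 - 456 = (52 + 568)*1304 - 456 = 620*1304 - 456 = 808480 - 456 = 808024)
f + y = 808024 - 3050 = 804974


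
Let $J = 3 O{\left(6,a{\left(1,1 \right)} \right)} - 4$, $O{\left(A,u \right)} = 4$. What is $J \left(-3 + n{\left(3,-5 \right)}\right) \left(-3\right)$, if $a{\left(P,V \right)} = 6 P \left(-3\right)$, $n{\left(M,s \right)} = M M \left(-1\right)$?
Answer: $288$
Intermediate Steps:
$n{\left(M,s \right)} = - M^{2}$ ($n{\left(M,s \right)} = M^{2} \left(-1\right) = - M^{2}$)
$a{\left(P,V \right)} = - 18 P$
$J = 8$ ($J = 3 \cdot 4 - 4 = 12 - 4 = 8$)
$J \left(-3 + n{\left(3,-5 \right)}\right) \left(-3\right) = 8 \left(-3 - 3^{2}\right) \left(-3\right) = 8 \left(-3 - 9\right) \left(-3\right) = 8 \left(\left(-12\right) \left(-3\right)\right) = 8 \cdot 36 = 288$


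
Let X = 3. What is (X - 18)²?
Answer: 225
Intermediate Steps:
(X - 18)² = (3 - 18)² = (-15)² = 225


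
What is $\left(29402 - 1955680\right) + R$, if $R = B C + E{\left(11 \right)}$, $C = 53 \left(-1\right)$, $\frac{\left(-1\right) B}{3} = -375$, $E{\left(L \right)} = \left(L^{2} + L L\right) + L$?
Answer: $-1985650$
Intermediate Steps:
$E{\left(L \right)} = L + 2 L^{2}$ ($E{\left(L \right)} = \left(L^{2} + L^{2}\right) + L = 2 L^{2} + L = L + 2 L^{2}$)
$B = 1125$ ($B = \left(-3\right) \left(-375\right) = 1125$)
$C = -53$
$R = -59372$ ($R = 1125 \left(-53\right) + 11 \left(1 + 2 \cdot 11\right) = -59625 + 11 \left(1 + 22\right) = -59625 + 11 \cdot 23 = -59625 + 253 = -59372$)
$\left(29402 - 1955680\right) + R = \left(29402 - 1955680\right) - 59372 = -1926278 - 59372 = -1985650$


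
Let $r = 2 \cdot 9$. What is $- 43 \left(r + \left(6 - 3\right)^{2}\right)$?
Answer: $-1161$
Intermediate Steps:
$r = 18$
$- 43 \left(r + \left(6 - 3\right)^{2}\right) = - 43 \left(18 + \left(6 - 3\right)^{2}\right) = - 43 \left(18 + 3^{2}\right) = - 43 \left(18 + 9\right) = \left(-43\right) 27 = -1161$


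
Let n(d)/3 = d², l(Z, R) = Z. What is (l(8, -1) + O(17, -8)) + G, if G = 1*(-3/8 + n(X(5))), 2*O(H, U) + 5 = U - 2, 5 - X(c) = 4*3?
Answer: 1177/8 ≈ 147.13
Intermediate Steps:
X(c) = -7 (X(c) = 5 - 4*3 = 5 - 1*12 = 5 - 12 = -7)
O(H, U) = -7/2 + U/2 (O(H, U) = -5/2 + (U - 2)/2 = -5/2 + (-2 + U)/2 = -5/2 + (-1 + U/2) = -7/2 + U/2)
n(d) = 3*d²
G = 1173/8 (G = 1*(-3/8 + 3*(-7)²) = 1*(-3*⅛ + 3*49) = 1*(-3/8 + 147) = 1*(1173/8) = 1173/8 ≈ 146.63)
(l(8, -1) + O(17, -8)) + G = (8 + (-7/2 + (½)*(-8))) + 1173/8 = (8 + (-7/2 - 4)) + 1173/8 = (8 - 15/2) + 1173/8 = ½ + 1173/8 = 1177/8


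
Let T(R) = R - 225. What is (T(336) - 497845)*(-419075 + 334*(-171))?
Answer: 237015455726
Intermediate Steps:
T(R) = -225 + R
(T(336) - 497845)*(-419075 + 334*(-171)) = ((-225 + 336) - 497845)*(-419075 + 334*(-171)) = (111 - 497845)*(-419075 - 57114) = -497734*(-476189) = 237015455726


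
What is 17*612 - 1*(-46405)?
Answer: 56809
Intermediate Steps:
17*612 - 1*(-46405) = 10404 + 46405 = 56809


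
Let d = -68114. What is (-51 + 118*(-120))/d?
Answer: 14211/68114 ≈ 0.20864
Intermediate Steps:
(-51 + 118*(-120))/d = (-51 + 118*(-120))/(-68114) = (-51 - 14160)*(-1/68114) = -14211*(-1/68114) = 14211/68114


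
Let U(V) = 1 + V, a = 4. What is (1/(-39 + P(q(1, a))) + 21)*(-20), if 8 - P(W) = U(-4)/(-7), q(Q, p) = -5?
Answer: -4613/11 ≈ -419.36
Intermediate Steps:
P(W) = 53/7 (P(W) = 8 - (1 - 4)/(-7) = 8 - (-3)*(-1)/7 = 8 - 1*3/7 = 8 - 3/7 = 53/7)
(1/(-39 + P(q(1, a))) + 21)*(-20) = (1/(-39 + 53/7) + 21)*(-20) = (1/(-220/7) + 21)*(-20) = (-7/220 + 21)*(-20) = (4613/220)*(-20) = -4613/11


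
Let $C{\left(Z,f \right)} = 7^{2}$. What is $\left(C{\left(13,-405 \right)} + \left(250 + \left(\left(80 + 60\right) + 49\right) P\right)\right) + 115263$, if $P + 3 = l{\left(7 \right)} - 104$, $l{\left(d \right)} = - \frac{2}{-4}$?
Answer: $\frac{190867}{2} \approx 95434.0$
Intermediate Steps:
$l{\left(d \right)} = \frac{1}{2}$ ($l{\left(d \right)} = \left(-2\right) \left(- \frac{1}{4}\right) = \frac{1}{2}$)
$P = - \frac{213}{2}$ ($P = -3 + \left(\frac{1}{2} - 104\right) = -3 - \frac{207}{2} = - \frac{213}{2} \approx -106.5$)
$C{\left(Z,f \right)} = 49$
$\left(C{\left(13,-405 \right)} + \left(250 + \left(\left(80 + 60\right) + 49\right) P\right)\right) + 115263 = \left(49 + \left(250 + \left(\left(80 + 60\right) + 49\right) \left(- \frac{213}{2}\right)\right)\right) + 115263 = \left(49 + \left(250 + \left(140 + 49\right) \left(- \frac{213}{2}\right)\right)\right) + 115263 = \left(49 + \left(250 + 189 \left(- \frac{213}{2}\right)\right)\right) + 115263 = \left(49 + \left(250 - \frac{40257}{2}\right)\right) + 115263 = \left(49 - \frac{39757}{2}\right) + 115263 = - \frac{39659}{2} + 115263 = \frac{190867}{2}$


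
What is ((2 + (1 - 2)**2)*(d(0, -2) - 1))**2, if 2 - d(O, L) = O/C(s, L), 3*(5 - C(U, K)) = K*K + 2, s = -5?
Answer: 9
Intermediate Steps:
C(U, K) = 13/3 - K**2/3 (C(U, K) = 5 - (K*K + 2)/3 = 5 - (K**2 + 2)/3 = 5 - (2 + K**2)/3 = 5 + (-2/3 - K**2/3) = 13/3 - K**2/3)
d(O, L) = 2 - O/(13/3 - L**2/3)
((2 + (1 - 2)**2)*(d(0, -2) - 1))**2 = ((2 + (1 - 2)**2)*((-26 + 2*(-2)**2 + 3*0)/(-13 + (-2)**2) - 1))**2 = ((2 + (-1)**2)*((-26 + 2*4 + 0)/(-13 + 4) - 1))**2 = ((2 + 1)*((-26 + 8 + 0)/(-9) - 1))**2 = (3*(-1/9*(-18) - 1))**2 = (3*(2 - 1))**2 = (3*1)**2 = 3**2 = 9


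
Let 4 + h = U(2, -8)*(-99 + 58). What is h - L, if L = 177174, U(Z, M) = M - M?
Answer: -177178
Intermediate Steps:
U(Z, M) = 0
h = -4 (h = -4 + 0*(-99 + 58) = -4 + 0*(-41) = -4 + 0 = -4)
h - L = -4 - 1*177174 = -4 - 177174 = -177178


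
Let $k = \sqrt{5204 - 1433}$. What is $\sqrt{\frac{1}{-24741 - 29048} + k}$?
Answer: $\frac{\sqrt{-149 + 24043683 \sqrt{419}}}{2831} \approx 7.8364$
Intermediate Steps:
$k = 3 \sqrt{419}$ ($k = \sqrt{3771} = 3 \sqrt{419} \approx 61.408$)
$\sqrt{\frac{1}{-24741 - 29048} + k} = \sqrt{\frac{1}{-24741 - 29048} + 3 \sqrt{419}} = \sqrt{\frac{1}{-53789} + 3 \sqrt{419}} = \sqrt{- \frac{1}{53789} + 3 \sqrt{419}}$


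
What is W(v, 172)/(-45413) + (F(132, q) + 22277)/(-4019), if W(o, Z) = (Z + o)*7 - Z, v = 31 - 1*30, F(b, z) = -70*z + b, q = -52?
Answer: -1187138978/182514847 ≈ -6.5043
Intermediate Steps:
F(b, z) = b - 70*z
v = 1 (v = 31 - 30 = 1)
W(o, Z) = 6*Z + 7*o (W(o, Z) = (7*Z + 7*o) - Z = 6*Z + 7*o)
W(v, 172)/(-45413) + (F(132, q) + 22277)/(-4019) = (6*172 + 7*1)/(-45413) + ((132 - 70*(-52)) + 22277)/(-4019) = (1032 + 7)*(-1/45413) + ((132 + 3640) + 22277)*(-1/4019) = 1039*(-1/45413) + (3772 + 22277)*(-1/4019) = -1039/45413 + 26049*(-1/4019) = -1039/45413 - 26049/4019 = -1187138978/182514847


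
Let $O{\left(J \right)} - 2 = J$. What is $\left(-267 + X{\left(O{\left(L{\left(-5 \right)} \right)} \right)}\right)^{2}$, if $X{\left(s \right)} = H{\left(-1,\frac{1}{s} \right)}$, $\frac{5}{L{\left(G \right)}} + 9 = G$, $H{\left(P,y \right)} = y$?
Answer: $\frac{37540129}{529} \approx 70964.0$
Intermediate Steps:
$L{\left(G \right)} = \frac{5}{-9 + G}$
$O{\left(J \right)} = 2 + J$
$X{\left(s \right)} = \frac{1}{s}$
$\left(-267 + X{\left(O{\left(L{\left(-5 \right)} \right)} \right)}\right)^{2} = \left(-267 + \frac{1}{2 + \frac{5}{-9 - 5}}\right)^{2} = \left(-267 + \frac{1}{2 + \frac{5}{-14}}\right)^{2} = \left(-267 + \frac{1}{2 + 5 \left(- \frac{1}{14}\right)}\right)^{2} = \left(-267 + \frac{1}{2 - \frac{5}{14}}\right)^{2} = \left(-267 + \frac{1}{\frac{23}{14}}\right)^{2} = \left(-267 + \frac{14}{23}\right)^{2} = \left(- \frac{6127}{23}\right)^{2} = \frac{37540129}{529}$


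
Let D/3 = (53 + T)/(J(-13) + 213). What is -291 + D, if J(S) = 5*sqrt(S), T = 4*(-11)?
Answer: 3*(-485*sqrt(13) + 20652*I)/(-213*I + 5*sqrt(13)) ≈ -290.87 - 0.010652*I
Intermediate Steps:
T = -44
D = 27/(213 + 5*I*sqrt(13)) (D = 3*((53 - 44)/(5*sqrt(-13) + 213)) = 3*(9/(5*(I*sqrt(13)) + 213)) = 3*(9/(5*I*sqrt(13) + 213)) = 3*(9/(213 + 5*I*sqrt(13))) = 27/(213 + 5*I*sqrt(13)) ≈ 0.12586 - 0.010652*I)
-291 + D = -291 + (5751/45694 - 135*I*sqrt(13)/45694) = -13291203/45694 - 135*I*sqrt(13)/45694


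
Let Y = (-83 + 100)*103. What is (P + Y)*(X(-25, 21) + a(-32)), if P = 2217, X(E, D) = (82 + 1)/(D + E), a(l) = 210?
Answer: 750944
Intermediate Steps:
Y = 1751 (Y = 17*103 = 1751)
X(E, D) = 83/(D + E)
(P + Y)*(X(-25, 21) + a(-32)) = (2217 + 1751)*(83/(21 - 25) + 210) = 3968*(83/(-4) + 210) = 3968*(83*(-¼) + 210) = 3968*(-83/4 + 210) = 3968*(757/4) = 750944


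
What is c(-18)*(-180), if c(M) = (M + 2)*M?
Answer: -51840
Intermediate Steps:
c(M) = M*(2 + M) (c(M) = (2 + M)*M = M*(2 + M))
c(-18)*(-180) = -18*(2 - 18)*(-180) = -18*(-16)*(-180) = 288*(-180) = -51840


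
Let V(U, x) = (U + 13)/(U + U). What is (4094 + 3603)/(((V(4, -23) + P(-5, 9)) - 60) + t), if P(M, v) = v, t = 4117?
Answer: 61576/32545 ≈ 1.8920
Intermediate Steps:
V(U, x) = (13 + U)/(2*U) (V(U, x) = (13 + U)/((2*U)) = (13 + U)*(1/(2*U)) = (13 + U)/(2*U))
(4094 + 3603)/(((V(4, -23) + P(-5, 9)) - 60) + t) = (4094 + 3603)/((((½)*(13 + 4)/4 + 9) - 60) + 4117) = 7697/((((½)*(¼)*17 + 9) - 60) + 4117) = 7697/(((17/8 + 9) - 60) + 4117) = 7697/((89/8 - 60) + 4117) = 7697/(-391/8 + 4117) = 7697/(32545/8) = 7697*(8/32545) = 61576/32545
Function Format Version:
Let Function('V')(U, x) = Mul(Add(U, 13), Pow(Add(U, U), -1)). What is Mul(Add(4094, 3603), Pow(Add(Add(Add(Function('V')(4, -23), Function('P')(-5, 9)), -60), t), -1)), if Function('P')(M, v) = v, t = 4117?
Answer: Rational(61576, 32545) ≈ 1.8920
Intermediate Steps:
Function('V')(U, x) = Mul(Rational(1, 2), Pow(U, -1), Add(13, U)) (Function('V')(U, x) = Mul(Add(13, U), Pow(Mul(2, U), -1)) = Mul(Add(13, U), Mul(Rational(1, 2), Pow(U, -1))) = Mul(Rational(1, 2), Pow(U, -1), Add(13, U)))
Mul(Add(4094, 3603), Pow(Add(Add(Add(Function('V')(4, -23), Function('P')(-5, 9)), -60), t), -1)) = Mul(Add(4094, 3603), Pow(Add(Add(Add(Mul(Rational(1, 2), Pow(4, -1), Add(13, 4)), 9), -60), 4117), -1)) = Mul(7697, Pow(Add(Add(Add(Mul(Rational(1, 2), Rational(1, 4), 17), 9), -60), 4117), -1)) = Mul(7697, Pow(Add(Add(Add(Rational(17, 8), 9), -60), 4117), -1)) = Mul(7697, Pow(Add(Add(Rational(89, 8), -60), 4117), -1)) = Mul(7697, Pow(Add(Rational(-391, 8), 4117), -1)) = Mul(7697, Pow(Rational(32545, 8), -1)) = Mul(7697, Rational(8, 32545)) = Rational(61576, 32545)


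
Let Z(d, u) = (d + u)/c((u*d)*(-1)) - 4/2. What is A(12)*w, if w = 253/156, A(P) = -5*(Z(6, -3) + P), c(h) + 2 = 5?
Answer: -13915/156 ≈ -89.199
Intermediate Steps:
c(h) = 3 (c(h) = -2 + 5 = 3)
Z(d, u) = -2 + d/3 + u/3 (Z(d, u) = (d + u)/3 - 4/2 = (d + u)*(1/3) - 4*1/2 = (d/3 + u/3) - 2 = -2 + d/3 + u/3)
A(P) = 5 - 5*P (A(P) = -5*((-2 + (1/3)*6 + (1/3)*(-3)) + P) = -5*((-2 + 2 - 1) + P) = -5*(-1 + P) = 5 - 5*P)
w = 253/156 (w = 253*(1/156) = 253/156 ≈ 1.6218)
A(12)*w = (5 - 5*12)*(253/156) = (5 - 60)*(253/156) = -55*253/156 = -13915/156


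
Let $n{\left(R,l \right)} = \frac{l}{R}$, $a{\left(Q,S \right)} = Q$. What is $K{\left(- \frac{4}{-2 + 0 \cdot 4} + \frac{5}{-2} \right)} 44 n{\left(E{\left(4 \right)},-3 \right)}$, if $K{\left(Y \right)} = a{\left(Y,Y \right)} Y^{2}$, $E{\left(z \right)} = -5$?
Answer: $- \frac{33}{10} \approx -3.3$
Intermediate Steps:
$K{\left(Y \right)} = Y^{3}$ ($K{\left(Y \right)} = Y Y^{2} = Y^{3}$)
$K{\left(- \frac{4}{-2 + 0 \cdot 4} + \frac{5}{-2} \right)} 44 n{\left(E{\left(4 \right)},-3 \right)} = \left(- \frac{4}{-2 + 0 \cdot 4} + \frac{5}{-2}\right)^{3} \cdot 44 \left(- \frac{3}{-5}\right) = \left(- \frac{4}{-2 + 0} + 5 \left(- \frac{1}{2}\right)\right)^{3} \cdot 44 \left(\left(-3\right) \left(- \frac{1}{5}\right)\right) = \left(- \frac{4}{-2} - \frac{5}{2}\right)^{3} \cdot 44 \cdot \frac{3}{5} = \left(\left(-4\right) \left(- \frac{1}{2}\right) - \frac{5}{2}\right)^{3} \cdot 44 \cdot \frac{3}{5} = \left(2 - \frac{5}{2}\right)^{3} \cdot 44 \cdot \frac{3}{5} = \left(- \frac{1}{2}\right)^{3} \cdot 44 \cdot \frac{3}{5} = \left(- \frac{1}{8}\right) 44 \cdot \frac{3}{5} = \left(- \frac{11}{2}\right) \frac{3}{5} = - \frac{33}{10}$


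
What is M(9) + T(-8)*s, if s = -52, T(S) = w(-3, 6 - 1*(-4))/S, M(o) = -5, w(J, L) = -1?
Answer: -23/2 ≈ -11.500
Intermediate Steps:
T(S) = -1/S
M(9) + T(-8)*s = -5 - 1/(-8)*(-52) = -5 - 1*(-1/8)*(-52) = -5 + (1/8)*(-52) = -5 - 13/2 = -23/2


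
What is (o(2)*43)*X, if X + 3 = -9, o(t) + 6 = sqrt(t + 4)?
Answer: 3096 - 516*sqrt(6) ≈ 1832.1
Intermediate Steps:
o(t) = -6 + sqrt(4 + t) (o(t) = -6 + sqrt(t + 4) = -6 + sqrt(4 + t))
X = -12 (X = -3 - 9 = -12)
(o(2)*43)*X = ((-6 + sqrt(4 + 2))*43)*(-12) = ((-6 + sqrt(6))*43)*(-12) = (-258 + 43*sqrt(6))*(-12) = 3096 - 516*sqrt(6)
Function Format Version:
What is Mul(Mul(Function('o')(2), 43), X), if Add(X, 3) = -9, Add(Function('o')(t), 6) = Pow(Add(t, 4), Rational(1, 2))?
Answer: Add(3096, Mul(-516, Pow(6, Rational(1, 2)))) ≈ 1832.1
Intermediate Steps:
Function('o')(t) = Add(-6, Pow(Add(4, t), Rational(1, 2))) (Function('o')(t) = Add(-6, Pow(Add(t, 4), Rational(1, 2))) = Add(-6, Pow(Add(4, t), Rational(1, 2))))
X = -12 (X = Add(-3, -9) = -12)
Mul(Mul(Function('o')(2), 43), X) = Mul(Mul(Add(-6, Pow(Add(4, 2), Rational(1, 2))), 43), -12) = Mul(Mul(Add(-6, Pow(6, Rational(1, 2))), 43), -12) = Mul(Add(-258, Mul(43, Pow(6, Rational(1, 2)))), -12) = Add(3096, Mul(-516, Pow(6, Rational(1, 2))))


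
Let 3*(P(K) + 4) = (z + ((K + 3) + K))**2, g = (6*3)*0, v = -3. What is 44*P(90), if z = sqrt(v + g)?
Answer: 490952 + 5368*I*sqrt(3) ≈ 4.9095e+5 + 9297.7*I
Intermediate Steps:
g = 0 (g = 18*0 = 0)
z = I*sqrt(3) (z = sqrt(-3 + 0) = sqrt(-3) = I*sqrt(3) ≈ 1.732*I)
P(K) = -4 + (3 + 2*K + I*sqrt(3))**2/3 (P(K) = -4 + (I*sqrt(3) + ((K + 3) + K))**2/3 = -4 + (I*sqrt(3) + ((3 + K) + K))**2/3 = -4 + (I*sqrt(3) + (3 + 2*K))**2/3 = -4 + (3 + 2*K + I*sqrt(3))**2/3)
44*P(90) = 44*(-4 + (3 + 2*90 + I*sqrt(3))**2/3) = 44*(-4 + (3 + 180 + I*sqrt(3))**2/3) = 44*(-4 + (183 + I*sqrt(3))**2/3) = -176 + 44*(183 + I*sqrt(3))**2/3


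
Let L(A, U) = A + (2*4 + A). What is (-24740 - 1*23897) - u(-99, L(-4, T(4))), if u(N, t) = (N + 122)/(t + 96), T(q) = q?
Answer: -4669175/96 ≈ -48637.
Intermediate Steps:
L(A, U) = 8 + 2*A (L(A, U) = A + (8 + A) = 8 + 2*A)
u(N, t) = (122 + N)/(96 + t)
(-24740 - 1*23897) - u(-99, L(-4, T(4))) = (-24740 - 1*23897) - (122 - 99)/(96 + (8 + 2*(-4))) = (-24740 - 23897) - 23/(96 + (8 - 8)) = -48637 - 23/(96 + 0) = -48637 - 23/96 = -4669175/96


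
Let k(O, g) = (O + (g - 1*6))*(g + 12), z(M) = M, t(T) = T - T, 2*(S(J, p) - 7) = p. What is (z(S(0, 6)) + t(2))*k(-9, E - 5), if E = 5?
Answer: -1800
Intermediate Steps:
S(J, p) = 7 + p/2
t(T) = 0
k(O, g) = (12 + g)*(-6 + O + g) (k(O, g) = (O + (g - 6))*(12 + g) = (O + (-6 + g))*(12 + g) = (-6 + O + g)*(12 + g) = (12 + g)*(-6 + O + g))
(z(S(0, 6)) + t(2))*k(-9, E - 5) = ((7 + (½)*6) + 0)*(-72 + (5 - 5)² + 6*(5 - 5) + 12*(-9) - 9*(5 - 5)) = ((7 + 3) + 0)*(-72 + 0² + 6*0 - 108 - 9*0) = (10 + 0)*(-72 + 0 + 0 - 108 + 0) = 10*(-180) = -1800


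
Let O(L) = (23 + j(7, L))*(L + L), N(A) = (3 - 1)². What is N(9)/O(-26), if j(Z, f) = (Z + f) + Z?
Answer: -1/143 ≈ -0.0069930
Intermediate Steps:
j(Z, f) = f + 2*Z
N(A) = 4 (N(A) = 2² = 4)
O(L) = 2*L*(37 + L) (O(L) = (23 + (L + 2*7))*(L + L) = (23 + (L + 14))*(2*L) = (23 + (14 + L))*(2*L) = (37 + L)*(2*L) = 2*L*(37 + L))
N(9)/O(-26) = 4/((2*(-26)*(37 - 26))) = 4/((2*(-26)*11)) = 4/(-572) = 4*(-1/572) = -1/143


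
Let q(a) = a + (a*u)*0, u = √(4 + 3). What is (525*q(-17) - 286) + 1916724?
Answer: 1907513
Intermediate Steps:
u = √7 ≈ 2.6458
q(a) = a (q(a) = a + (a*√7)*0 = a + 0 = a)
(525*q(-17) - 286) + 1916724 = (525*(-17) - 286) + 1916724 = (-8925 - 286) + 1916724 = -9211 + 1916724 = 1907513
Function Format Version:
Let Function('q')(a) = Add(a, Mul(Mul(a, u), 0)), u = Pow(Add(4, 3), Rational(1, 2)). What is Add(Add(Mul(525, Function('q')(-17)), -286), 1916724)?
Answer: 1907513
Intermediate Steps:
u = Pow(7, Rational(1, 2)) ≈ 2.6458
Function('q')(a) = a (Function('q')(a) = Add(a, Mul(Mul(a, Pow(7, Rational(1, 2))), 0)) = Add(a, 0) = a)
Add(Add(Mul(525, Function('q')(-17)), -286), 1916724) = Add(Add(Mul(525, -17), -286), 1916724) = Add(Add(-8925, -286), 1916724) = Add(-9211, 1916724) = 1907513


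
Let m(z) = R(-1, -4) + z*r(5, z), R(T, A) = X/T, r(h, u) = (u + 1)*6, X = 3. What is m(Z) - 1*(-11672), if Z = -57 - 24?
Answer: 50549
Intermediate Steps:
r(h, u) = 6 + 6*u (r(h, u) = (1 + u)*6 = 6 + 6*u)
R(T, A) = 3/T
Z = -81
m(z) = -3 + z*(6 + 6*z) (m(z) = 3/(-1) + z*(6 + 6*z) = 3*(-1) + z*(6 + 6*z) = -3 + z*(6 + 6*z))
m(Z) - 1*(-11672) = (-3 + 6*(-81)*(1 - 81)) - 1*(-11672) = (-3 + 6*(-81)*(-80)) + 11672 = (-3 + 38880) + 11672 = 38877 + 11672 = 50549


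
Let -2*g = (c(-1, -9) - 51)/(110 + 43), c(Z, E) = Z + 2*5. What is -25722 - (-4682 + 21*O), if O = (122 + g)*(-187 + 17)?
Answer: 414990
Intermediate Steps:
c(Z, E) = 10 + Z (c(Z, E) = Z + 10 = 10 + Z)
g = 7/51 (g = -((10 - 1) - 51)/(2*(110 + 43)) = -(9 - 51)/(2*153) = -(-21)/153 = -½*(-14/51) = 7/51 ≈ 0.13725)
O = -62290/3 (O = (122 + 7/51)*(-187 + 17) = (6229/51)*(-170) = -62290/3 ≈ -20763.)
-25722 - (-4682 + 21*O) = -25722 - (-4682 + 21*(-62290/3)) = -25722 - (-4682 - 436030) = -25722 - 1*(-440712) = -25722 + 440712 = 414990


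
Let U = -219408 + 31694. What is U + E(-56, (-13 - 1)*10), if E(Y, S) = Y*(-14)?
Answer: -186930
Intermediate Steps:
E(Y, S) = -14*Y
U = -187714
U + E(-56, (-13 - 1)*10) = -187714 - 14*(-56) = -187714 + 784 = -186930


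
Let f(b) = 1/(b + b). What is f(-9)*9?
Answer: -½ ≈ -0.50000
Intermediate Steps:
f(b) = 1/(2*b)
f(-9)*9 = ((½)/(-9))*9 = ((½)*(-⅑))*9 = -1/18*9 = -½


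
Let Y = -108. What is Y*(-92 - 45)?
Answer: 14796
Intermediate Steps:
Y*(-92 - 45) = -108*(-92 - 45) = -108*(-137) = 14796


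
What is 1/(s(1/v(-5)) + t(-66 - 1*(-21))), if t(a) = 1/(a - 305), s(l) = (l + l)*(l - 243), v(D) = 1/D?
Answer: 350/867999 ≈ 0.00040323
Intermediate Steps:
v(D) = 1/D
s(l) = 2*l*(-243 + l) (s(l) = (2*l)*(-243 + l) = 2*l*(-243 + l))
t(a) = 1/(-305 + a)
1/(s(1/v(-5)) + t(-66 - 1*(-21))) = 1/(2*(-243 + 1/(1/(-5)))/(1/(-5)) + 1/(-305 + (-66 - 1*(-21)))) = 1/(2*(-243 + 1/(-1/5))/(-1/5) + 1/(-305 + (-66 + 21))) = 1/(2*(-5)*(-243 - 5) + 1/(-305 - 45)) = 1/(2*(-5)*(-248) + 1/(-350)) = 1/(2480 - 1/350) = 1/(867999/350) = 350/867999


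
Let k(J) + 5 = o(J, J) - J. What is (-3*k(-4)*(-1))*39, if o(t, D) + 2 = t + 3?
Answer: -468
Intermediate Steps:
o(t, D) = 1 + t (o(t, D) = -2 + (t + 3) = -2 + (3 + t) = 1 + t)
k(J) = -4 (k(J) = -5 + ((1 + J) - J) = -5 + 1 = -4)
(-3*k(-4)*(-1))*39 = (-3*(-4)*(-1))*39 = (12*(-1))*39 = -12*39 = -468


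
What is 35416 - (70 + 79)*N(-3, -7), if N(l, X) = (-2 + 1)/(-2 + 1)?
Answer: 35267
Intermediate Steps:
N(l, X) = 1 (N(l, X) = -1/(-1) = -1*(-1) = 1)
35416 - (70 + 79)*N(-3, -7) = 35416 - (70 + 79) = 35416 - 149 = 35267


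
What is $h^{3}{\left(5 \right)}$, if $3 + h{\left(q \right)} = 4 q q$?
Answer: $912673$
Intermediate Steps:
$h{\left(q \right)} = -3 + 4 q^{2}$ ($h{\left(q \right)} = -3 + 4 q q = -3 + 4 q^{2}$)
$h^{3}{\left(5 \right)} = \left(-3 + 4 \cdot 5^{2}\right)^{3} = \left(-3 + 4 \cdot 25\right)^{3} = \left(-3 + 100\right)^{3} = 97^{3} = 912673$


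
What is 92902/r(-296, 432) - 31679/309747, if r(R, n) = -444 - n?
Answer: -1600214811/15074354 ≈ -106.15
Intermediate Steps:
92902/r(-296, 432) - 31679/309747 = 92902/(-444 - 1*432) - 31679/309747 = 92902/(-444 - 432) - 31679*1/309747 = 92902/(-876) - 31679/309747 = 92902*(-1/876) - 31679/309747 = -46451/438 - 31679/309747 = -1600214811/15074354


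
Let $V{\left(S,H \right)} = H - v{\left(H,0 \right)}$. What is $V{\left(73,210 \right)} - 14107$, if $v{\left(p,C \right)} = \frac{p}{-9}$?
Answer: $- \frac{41621}{3} \approx -13874.0$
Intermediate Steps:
$v{\left(p,C \right)} = - \frac{p}{9}$ ($v{\left(p,C \right)} = p \left(- \frac{1}{9}\right) = - \frac{p}{9}$)
$V{\left(S,H \right)} = \frac{10 H}{9}$ ($V{\left(S,H \right)} = H - - \frac{H}{9} = H + \frac{H}{9} = \frac{10 H}{9}$)
$V{\left(73,210 \right)} - 14107 = \frac{10}{9} \cdot 210 - 14107 = \frac{700}{3} - 14107 = - \frac{41621}{3}$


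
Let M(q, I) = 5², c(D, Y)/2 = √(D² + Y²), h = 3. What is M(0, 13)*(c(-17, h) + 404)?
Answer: 10100 + 50*√298 ≈ 10963.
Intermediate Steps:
c(D, Y) = 2*√(D² + Y²)
M(q, I) = 25
M(0, 13)*(c(-17, h) + 404) = 25*(2*√((-17)² + 3²) + 404) = 25*(2*√(289 + 9) + 404) = 25*(2*√298 + 404) = 25*(404 + 2*√298) = 10100 + 50*√298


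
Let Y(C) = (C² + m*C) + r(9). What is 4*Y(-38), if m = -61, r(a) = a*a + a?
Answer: 15408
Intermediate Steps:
r(a) = a + a² (r(a) = a² + a = a + a²)
Y(C) = 90 + C² - 61*C (Y(C) = (C² - 61*C) + 9*(1 + 9) = (C² - 61*C) + 9*10 = (C² - 61*C) + 90 = 90 + C² - 61*C)
4*Y(-38) = 4*(90 + (-38)² - 61*(-38)) = 4*(90 + 1444 + 2318) = 4*3852 = 15408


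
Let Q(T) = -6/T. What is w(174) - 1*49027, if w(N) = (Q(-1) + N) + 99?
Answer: -48748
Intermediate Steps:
w(N) = 105 + N (w(N) = (-6/(-1) + N) + 99 = (-6*(-1) + N) + 99 = (6 + N) + 99 = 105 + N)
w(174) - 1*49027 = (105 + 174) - 1*49027 = 279 - 49027 = -48748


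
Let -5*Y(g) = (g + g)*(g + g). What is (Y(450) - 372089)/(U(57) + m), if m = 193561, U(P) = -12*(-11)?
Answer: -534089/193693 ≈ -2.7574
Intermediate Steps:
U(P) = 132
Y(g) = -4*g²/5 (Y(g) = -(g + g)*(g + g)/5 = -2*g*2*g/5 = -4*g²/5)
(Y(450) - 372089)/(U(57) + m) = (-⅘*450² - 372089)/(132 + 193561) = (-⅘*202500 - 372089)/193693 = (-162000 - 372089)*(1/193693) = -534089*1/193693 = -534089/193693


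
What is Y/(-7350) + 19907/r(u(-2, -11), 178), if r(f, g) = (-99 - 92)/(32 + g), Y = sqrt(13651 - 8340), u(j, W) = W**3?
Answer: -4180470/191 - sqrt(5311)/7350 ≈ -21887.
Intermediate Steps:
Y = sqrt(5311) ≈ 72.877
r(f, g) = -191/(32 + g)
Y/(-7350) + 19907/r(u(-2, -11), 178) = sqrt(5311)/(-7350) + 19907/((-191/(32 + 178))) = sqrt(5311)*(-1/7350) + 19907/((-191/210)) = -sqrt(5311)/7350 + 19907/((-191*1/210)) = -sqrt(5311)/7350 + 19907/(-191/210) = -sqrt(5311)/7350 + 19907*(-210/191) = -sqrt(5311)/7350 - 4180470/191 = -4180470/191 - sqrt(5311)/7350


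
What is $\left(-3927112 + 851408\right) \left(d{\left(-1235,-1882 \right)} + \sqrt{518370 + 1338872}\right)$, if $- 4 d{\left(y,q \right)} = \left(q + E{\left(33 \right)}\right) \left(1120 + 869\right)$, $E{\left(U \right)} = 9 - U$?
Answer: $-2915024609484 - 3075704 \sqrt{1857242} \approx -2.9192 \cdot 10^{12}$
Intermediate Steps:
$d{\left(y,q \right)} = 11934 - \frac{1989 q}{4}$ ($d{\left(y,q \right)} = - \frac{\left(q + \left(9 - 33\right)\right) \left(1120 + 869\right)}{4} = - \frac{\left(q + \left(9 - 33\right)\right) 1989}{4} = - \frac{\left(q - 24\right) 1989}{4} = - \frac{\left(-24 + q\right) 1989}{4} = - \frac{-47736 + 1989 q}{4} = 11934 - \frac{1989 q}{4}$)
$\left(-3927112 + 851408\right) \left(d{\left(-1235,-1882 \right)} + \sqrt{518370 + 1338872}\right) = \left(-3927112 + 851408\right) \left(\left(11934 - - \frac{1871649}{2}\right) + \sqrt{518370 + 1338872}\right) = - 3075704 \left(\left(11934 + \frac{1871649}{2}\right) + \sqrt{1857242}\right) = - 3075704 \left(\frac{1895517}{2} + \sqrt{1857242}\right) = -2915024609484 - 3075704 \sqrt{1857242}$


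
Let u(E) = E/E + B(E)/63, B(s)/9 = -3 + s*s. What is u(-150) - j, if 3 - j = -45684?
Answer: -297305/7 ≈ -42472.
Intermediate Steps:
B(s) = -27 + 9*s² (B(s) = 9*(-3 + s*s) = 9*(-3 + s²) = -27 + 9*s²)
u(E) = 4/7 + E²/7 (u(E) = E/E + (-27 + 9*E²)/63 = 1 + (-27 + 9*E²)*(1/63) = 1 + (-3/7 + E²/7) = 4/7 + E²/7)
j = 45687 (j = 3 - 1*(-45684) = 3 + 45684 = 45687)
u(-150) - j = (4/7 + (⅐)*(-150)²) - 1*45687 = (4/7 + (⅐)*22500) - 45687 = (4/7 + 22500/7) - 45687 = 22504/7 - 45687 = -297305/7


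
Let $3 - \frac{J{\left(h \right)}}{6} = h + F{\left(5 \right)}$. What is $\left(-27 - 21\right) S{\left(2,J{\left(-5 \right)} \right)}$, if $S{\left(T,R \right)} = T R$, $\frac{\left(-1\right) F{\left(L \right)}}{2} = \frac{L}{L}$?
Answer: $-5760$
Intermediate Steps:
$F{\left(L \right)} = -2$ ($F{\left(L \right)} = - 2 \frac{L}{L} = \left(-2\right) 1 = -2$)
$J{\left(h \right)} = 30 - 6 h$ ($J{\left(h \right)} = 18 - 6 \left(h - 2\right) = 18 - 6 \left(-2 + h\right) = 18 - \left(-12 + 6 h\right) = 30 - 6 h$)
$S{\left(T,R \right)} = R T$
$\left(-27 - 21\right) S{\left(2,J{\left(-5 \right)} \right)} = \left(-27 - 21\right) \left(30 - -30\right) 2 = - 48 \left(30 + 30\right) 2 = - 48 \cdot 60 \cdot 2 = \left(-48\right) 120 = -5760$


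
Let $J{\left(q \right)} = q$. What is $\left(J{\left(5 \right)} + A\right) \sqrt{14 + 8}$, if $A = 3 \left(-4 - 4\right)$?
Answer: $- 19 \sqrt{22} \approx -89.118$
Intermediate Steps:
$A = -24$ ($A = 3 \left(-8\right) = -24$)
$\left(J{\left(5 \right)} + A\right) \sqrt{14 + 8} = \left(5 - 24\right) \sqrt{14 + 8} = - 19 \sqrt{22}$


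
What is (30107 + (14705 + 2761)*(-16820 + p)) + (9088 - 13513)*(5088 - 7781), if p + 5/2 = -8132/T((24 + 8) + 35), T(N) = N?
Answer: -19027668763/67 ≈ -2.8400e+8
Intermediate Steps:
p = -16599/134 (p = -5/2 - 8132/((24 + 8) + 35) = -5/2 - 8132/(32 + 35) = -5/2 - 8132/67 = -16599/134 ≈ -123.87)
(30107 + (14705 + 2761)*(-16820 + p)) + (9088 - 13513)*(5088 - 7781) = (30107 + (14705 + 2761)*(-16820 - 16599/134)) + (9088 - 13513)*(5088 - 7781) = (30107 + 17466*(-2270479/134)) - 4425*(-2693) = (30107 - 19828093107/67) + 11916525 = -19826075938/67 + 11916525 = -19027668763/67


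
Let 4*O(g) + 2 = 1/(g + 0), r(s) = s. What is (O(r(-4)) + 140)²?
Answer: 4977361/256 ≈ 19443.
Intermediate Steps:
O(g) = -½ + 1/(4*g) (O(g) = -½ + 1/(4*(g + 0)) = -½ + 1/(4*g))
(O(r(-4)) + 140)² = ((¼)*(1 - 2*(-4))/(-4) + 140)² = ((¼)*(-¼)*(1 + 8) + 140)² = ((¼)*(-¼)*9 + 140)² = (-9/16 + 140)² = (2231/16)² = 4977361/256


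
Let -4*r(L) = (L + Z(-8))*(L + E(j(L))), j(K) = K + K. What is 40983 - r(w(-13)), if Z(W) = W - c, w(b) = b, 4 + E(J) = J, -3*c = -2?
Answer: 494591/12 ≈ 41216.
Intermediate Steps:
j(K) = 2*K
c = ⅔ (c = -⅓*(-2) = ⅔ ≈ 0.66667)
E(J) = -4 + J
Z(W) = -⅔ + W (Z(W) = W - 1*⅔ = W - ⅔ = -⅔ + W)
r(L) = -(-4 + 3*L)*(-26/3 + L)/4 (r(L) = -(L + (-⅔ - 8))*(L + (-4 + 2*L))/4 = -(L - 26/3)*(-4 + 3*L)/4 = -(-26/3 + L)*(-4 + 3*L)/4 = -(-4 + 3*L)*(-26/3 + L)/4)
40983 - r(w(-13)) = 40983 - (-26/3 - ¾*(-13)² + (15/2)*(-13)) = 40983 - (-26/3 - ¾*169 - 195/2) = 40983 - (-26/3 - 507/4 - 195/2) = 40983 - 1*(-2795/12) = 40983 + 2795/12 = 494591/12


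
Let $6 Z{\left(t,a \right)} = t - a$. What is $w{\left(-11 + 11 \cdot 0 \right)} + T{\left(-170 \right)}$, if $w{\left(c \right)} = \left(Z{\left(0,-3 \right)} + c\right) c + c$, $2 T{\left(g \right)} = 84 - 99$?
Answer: $97$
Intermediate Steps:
$Z{\left(t,a \right)} = - \frac{a}{6} + \frac{t}{6}$ ($Z{\left(t,a \right)} = \frac{t - a}{6} = - \frac{a}{6} + \frac{t}{6}$)
$T{\left(g \right)} = - \frac{15}{2}$ ($T{\left(g \right)} = \frac{84 - 99}{2} = \frac{1}{2} \left(-15\right) = - \frac{15}{2}$)
$w{\left(c \right)} = c + c \left(\frac{1}{2} + c\right)$ ($w{\left(c \right)} = \left(\left(\left(- \frac{1}{6}\right) \left(-3\right) + \frac{1}{6} \cdot 0\right) + c\right) c + c = \left(\left(\frac{1}{2} + 0\right) + c\right) c + c = \left(\frac{1}{2} + c\right) c + c = c \left(\frac{1}{2} + c\right) + c = c + c \left(\frac{1}{2} + c\right)$)
$w{\left(-11 + 11 \cdot 0 \right)} + T{\left(-170 \right)} = \frac{\left(-11 + 11 \cdot 0\right) \left(3 + 2 \left(-11 + 11 \cdot 0\right)\right)}{2} - \frac{15}{2} = \frac{\left(-11 + 0\right) \left(3 + 2 \left(-11 + 0\right)\right)}{2} - \frac{15}{2} = \frac{1}{2} \left(-11\right) \left(3 + 2 \left(-11\right)\right) - \frac{15}{2} = \frac{1}{2} \left(-11\right) \left(3 - 22\right) - \frac{15}{2} = \frac{1}{2} \left(-11\right) \left(-19\right) - \frac{15}{2} = \frac{209}{2} - \frac{15}{2} = 97$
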